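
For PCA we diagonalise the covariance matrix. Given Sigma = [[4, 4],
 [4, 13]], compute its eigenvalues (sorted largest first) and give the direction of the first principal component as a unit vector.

Step 1 — characteristic polynomial of 2×2 Sigma:
  det(Sigma - λI) = λ² - trace · λ + det = 0.
  trace = 4 + 13 = 17, det = 4·13 - (4)² = 36.
Step 2 — discriminant:
  Δ = trace² - 4·det = 289 - 144 = 145.
Step 3 — eigenvalues:
  λ = (trace ± √Δ)/2 = (17 ± 12.0416)/2,
  λ_1 = 14.5208,  λ_2 = 2.4792.

Step 4 — unit eigenvector for λ_1: solve (Sigma - λ_1 I)v = 0. First row:
  (4 - 14.5208)·v_x + (4)·v_y = 0, i.e. (-10.5208)·v_x + (4)·v_y = 0,
  so v ∝ (b, λ_1 - a) = (4, 10.5208) = u.
  ||u|| = √((4)² + (10.5208)²) = √(126.6872) ≈ 11.2555,
  v_1 = u/||u|| ≈ (0.3554, 0.9347) (||v_1|| = 1).

λ_1 = 14.5208,  λ_2 = 2.4792;  v_1 ≈ (0.3554, 0.9347)


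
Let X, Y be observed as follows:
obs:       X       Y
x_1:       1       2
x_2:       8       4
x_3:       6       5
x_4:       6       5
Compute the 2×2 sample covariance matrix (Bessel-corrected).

Step 1 — column means:
  mean(X) = (1 + 8 + 6 + 6) / 4 = 21/4 = 5.25
  mean(Y) = (2 + 4 + 5 + 5) / 4 = 16/4 = 4

Step 2 — sample covariance S[i,j] = (1/(n-1)) · Σ_k (x_{k,i} - mean_i) · (x_{k,j} - mean_j), with n-1 = 3.
  S[X,X] = ((-4.25)·(-4.25) + (2.75)·(2.75) + (0.75)·(0.75) + (0.75)·(0.75)) / 3 = 26.75/3 = 8.9167
  S[X,Y] = ((-4.25)·(-2) + (2.75)·(0) + (0.75)·(1) + (0.75)·(1)) / 3 = 10/3 = 3.3333
  S[Y,Y] = ((-2)·(-2) + (0)·(0) + (1)·(1) + (1)·(1)) / 3 = 6/3 = 2

S is symmetric (S[j,i] = S[i,j]). Assembling:

S = [[8.9167, 3.3333],
 [3.3333, 2]]


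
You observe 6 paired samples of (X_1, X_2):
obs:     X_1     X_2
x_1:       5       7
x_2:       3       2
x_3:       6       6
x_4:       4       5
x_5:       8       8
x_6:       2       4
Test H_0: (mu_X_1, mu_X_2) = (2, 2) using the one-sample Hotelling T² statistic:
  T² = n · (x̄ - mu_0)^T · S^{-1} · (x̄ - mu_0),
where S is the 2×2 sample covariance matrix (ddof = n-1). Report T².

Step 1 — sample mean vector:
  mean(X_1) = (5 + 3 + 6 + 4 + 8 + 2) / 6 = 28/6 = 4.6667
  mean(X_2) = (7 + 2 + 6 + 5 + 8 + 4) / 6 = 32/6 = 5.3333
  x̄ = (4.6667, 5.3333),  deviation x̄ - mu_0 = (4.6667, 5.3333) - (2, 2) = (2.6667, 3.3333).

Step 2 — sample covariance matrix, S[i,j] = (1/(n-1)) · Σ_k (x_{k,i} - mean_i) · (x_{k,j} - mean_j), divisor n-1 = 5:
  S[X_1,X_1] = ((0.3333)·(0.3333) + (-1.6667)·(-1.6667) + (1.3333)·(1.3333) + (-0.6667)·(-0.6667) + (3.3333)·(3.3333) + (-2.6667)·(-2.6667)) / 5 = 23.3333/5 = 4.6667
  S[X_1,X_2] = ((0.3333)·(1.6667) + (-1.6667)·(-3.3333) + (1.3333)·(0.6667) + (-0.6667)·(-0.3333) + (3.3333)·(2.6667) + (-2.6667)·(-1.3333)) / 5 = 19.6667/5 = 3.9333
  S[X_2,X_2] = ((1.6667)·(1.6667) + (-3.3333)·(-3.3333) + (0.6667)·(0.6667) + (-0.3333)·(-0.3333) + (2.6667)·(2.6667) + (-1.3333)·(-1.3333)) / 5 = 23.3333/5 = 4.6667
  S = [[4.6667, 3.9333],
 [3.9333, 4.6667]].

Step 3 — invert S. det(S) = 4.6667·4.6667 - (3.9333)² = 6.3067.
  S^{-1} = (1/det) · [[d, -b], [-b, a]] = [[0.74, -0.6237],
 [-0.6237, 0.74]].

Step 4 — quadratic form (x̄ - mu_0)^T · S^{-1} · (x̄ - mu_0):
  S^{-1} · (x̄ - mu_0) = (-0.1057, 0.8034),
  (x̄ - mu_0)^T · [...] = (2.6667)·(-0.1057) + (3.3333)·(0.8034) = 2.3961.

Step 5 — scale by n: T² = 6 · 2.3961 = 14.3763.

T² ≈ 14.3763


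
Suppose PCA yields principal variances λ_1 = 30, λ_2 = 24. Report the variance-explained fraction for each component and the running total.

Step 1 — total variance = trace(Sigma) = Σ λ_i = 30 + 24 = 54.

Step 2 — fraction explained by component i = λ_i / Σ λ:
  PC1: 30/54 = 0.5556
  PC2: 24/54 = 0.4444

Step 3 — cumulative fraction after k components = (λ_1 + ... + λ_k) / Σ λ:
  k = 1: 30/54 = 0.5556
  k = 2: (30 + 24)/54 = 54/54 = 1

Summary (fraction, with percent):

explained: PC1 0.5556 (55.56%), PC2 0.4444 (44.44%);  cumulative: 0.5556, 1


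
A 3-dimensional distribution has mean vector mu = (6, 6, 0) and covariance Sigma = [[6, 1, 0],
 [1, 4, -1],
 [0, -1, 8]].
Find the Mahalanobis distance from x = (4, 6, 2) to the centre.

Step 1 — centre the observation: (x - mu) = (-2, 0, 2).

Step 2 — invert Sigma (cofactor / det for 3×3, or solve directly):
  Sigma^{-1} = [[0.1742, -0.0449, -0.0056],
 [-0.0449, 0.2697, 0.0337],
 [-0.0056, 0.0337, 0.1292]].

Step 3 — form the quadratic (x - mu)^T · Sigma^{-1} · (x - mu):
  Sigma^{-1} · (x - mu) = (-0.3596, 0.1573, 0.2697).
  (x - mu)^T · [Sigma^{-1} · (x - mu)] = (-2)·(-0.3596) + (0)·(0.1573) + (2)·(0.2697) = 1.2584.

Step 4 — take square root: d = √(1.2584) ≈ 1.1218.

d(x, mu) = √(1.2584) ≈ 1.1218


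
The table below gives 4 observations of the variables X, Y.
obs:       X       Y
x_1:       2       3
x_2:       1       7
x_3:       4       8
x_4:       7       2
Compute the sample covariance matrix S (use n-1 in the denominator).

Step 1 — column means:
  mean(X) = (2 + 1 + 4 + 7) / 4 = 14/4 = 3.5
  mean(Y) = (3 + 7 + 8 + 2) / 4 = 20/4 = 5

Step 2 — sample covariance S[i,j] = (1/(n-1)) · Σ_k (x_{k,i} - mean_i) · (x_{k,j} - mean_j), with n-1 = 3.
  S[X,X] = ((-1.5)·(-1.5) + (-2.5)·(-2.5) + (0.5)·(0.5) + (3.5)·(3.5)) / 3 = 21/3 = 7
  S[X,Y] = ((-1.5)·(-2) + (-2.5)·(2) + (0.5)·(3) + (3.5)·(-3)) / 3 = -11/3 = -3.6667
  S[Y,Y] = ((-2)·(-2) + (2)·(2) + (3)·(3) + (-3)·(-3)) / 3 = 26/3 = 8.6667

S is symmetric (S[j,i] = S[i,j]). Assembling:

S = [[7, -3.6667],
 [-3.6667, 8.6667]]


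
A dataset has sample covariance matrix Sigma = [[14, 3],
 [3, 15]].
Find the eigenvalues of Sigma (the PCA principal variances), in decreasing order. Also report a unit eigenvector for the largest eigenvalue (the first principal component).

Step 1 — characteristic polynomial of 2×2 Sigma:
  det(Sigma - λI) = λ² - trace · λ + det = 0.
  trace = 14 + 15 = 29, det = 14·15 - (3)² = 201.
Step 2 — discriminant:
  Δ = trace² - 4·det = 841 - 804 = 37.
Step 3 — eigenvalues:
  λ = (trace ± √Δ)/2 = (29 ± 6.0828)/2,
  λ_1 = 17.5414,  λ_2 = 11.4586.

Step 4 — unit eigenvector for λ_1: solve (Sigma - λ_1 I)v = 0. First row:
  (14 - 17.5414)·v_x + (3)·v_y = 0, i.e. (-3.5414)·v_x + (3)·v_y = 0,
  so v ∝ (b, λ_1 - a) = (3, 3.5414) = u.
  ||u|| = √((3)² + (3.5414)²) = √(21.5414) ≈ 4.6413,
  v_1 = u/||u|| ≈ (0.6464, 0.763) (||v_1|| = 1).

λ_1 = 17.5414,  λ_2 = 11.4586;  v_1 ≈ (0.6464, 0.763)


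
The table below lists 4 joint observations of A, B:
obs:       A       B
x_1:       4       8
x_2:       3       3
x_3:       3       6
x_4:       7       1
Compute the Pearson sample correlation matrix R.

Step 1 — column means:
  mean(A) = (4 + 3 + 3 + 7) / 4 = 17/4 = 4.25
  mean(B) = (8 + 3 + 6 + 1) / 4 = 18/4 = 4.5

Step 2 — sample variances and covariances s[i,j] = (1/(n-1)) · Σ_k (x_{k,i} - mean_i) · (x_{k,j} - mean_j), with n-1 = 3:
  s[A,A] = ((-0.25)·(-0.25) + (-1.25)·(-1.25) + (-1.25)·(-1.25) + (2.75)·(2.75)) / 3 = 10.75/3 = 3.5833
  s[A,B] = ((-0.25)·(3.5) + (-1.25)·(-1.5) + (-1.25)·(1.5) + (2.75)·(-3.5)) / 3 = -10.5/3 = -3.5
  s[B,B] = ((3.5)·(3.5) + (-1.5)·(-1.5) + (1.5)·(1.5) + (-3.5)·(-3.5)) / 3 = 29/3 = 9.6667
  Sample standard deviations s_i = √(s[i,i]):
  s(A) = √(3.5833) = 1.893
  s(B) = √(9.6667) = 3.1091

Step 3 — r_{ij} = s_{ij} / (s_i · s_j):
  r[A,A] = 1 (diagonal).
  r[A,B] = -3.5 / (1.893 · 3.1091) = -3.5 / 5.8855 = -0.5947
  r[B,B] = 1 (diagonal).

R is symmetric with unit diagonal. Assembling:

R = [[1, -0.5947],
 [-0.5947, 1]]


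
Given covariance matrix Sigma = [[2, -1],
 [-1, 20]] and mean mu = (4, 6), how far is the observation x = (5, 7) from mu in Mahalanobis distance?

Step 1 — centre the observation: (x - mu) = (1, 1).

Step 2 — invert Sigma. det(Sigma) = 2·20 - (-1)² = 39.
  Sigma^{-1} = (1/det) · [[d, -b], [-b, a]] = [[0.5128, 0.0256],
 [0.0256, 0.0513]].

Step 3 — form the quadratic (x - mu)^T · Sigma^{-1} · (x - mu):
  Sigma^{-1} · (x - mu) = (0.5385, 0.0769).
  (x - mu)^T · [Sigma^{-1} · (x - mu)] = (1)·(0.5385) + (1)·(0.0769) = 0.6154.

Step 4 — take square root: d = √(0.6154) ≈ 0.7845.

d(x, mu) = √(0.6154) ≈ 0.7845


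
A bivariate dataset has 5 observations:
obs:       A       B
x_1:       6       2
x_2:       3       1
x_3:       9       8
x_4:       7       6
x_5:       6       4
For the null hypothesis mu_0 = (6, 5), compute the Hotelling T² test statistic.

Step 1 — sample mean vector:
  mean(A) = (6 + 3 + 9 + 7 + 6) / 5 = 31/5 = 6.2
  mean(B) = (2 + 1 + 8 + 6 + 4) / 5 = 21/5 = 4.2
  x̄ = (6.2, 4.2),  deviation x̄ - mu_0 = (6.2, 4.2) - (6, 5) = (0.2, -0.8).

Step 2 — sample covariance matrix, S[i,j] = (1/(n-1)) · Σ_k (x_{k,i} - mean_i) · (x_{k,j} - mean_j), divisor n-1 = 4:
  S[A,A] = ((-0.2)·(-0.2) + (-3.2)·(-3.2) + (2.8)·(2.8) + (0.8)·(0.8) + (-0.2)·(-0.2)) / 4 = 18.8/4 = 4.7
  S[A,B] = ((-0.2)·(-2.2) + (-3.2)·(-3.2) + (2.8)·(3.8) + (0.8)·(1.8) + (-0.2)·(-0.2)) / 4 = 22.8/4 = 5.7
  S[B,B] = ((-2.2)·(-2.2) + (-3.2)·(-3.2) + (3.8)·(3.8) + (1.8)·(1.8) + (-0.2)·(-0.2)) / 4 = 32.8/4 = 8.2
  S = [[4.7, 5.7],
 [5.7, 8.2]].

Step 3 — invert S. det(S) = 4.7·8.2 - (5.7)² = 6.05.
  S^{-1} = (1/det) · [[d, -b], [-b, a]] = [[1.3554, -0.9421],
 [-0.9421, 0.7769]].

Step 4 — quadratic form (x̄ - mu_0)^T · S^{-1} · (x̄ - mu_0):
  S^{-1} · (x̄ - mu_0) = (1.0248, -0.8099),
  (x̄ - mu_0)^T · [...] = (0.2)·(1.0248) + (-0.8)·(-0.8099) = 0.8529.

Step 5 — scale by n: T² = 5 · 0.8529 = 4.2645.

T² ≈ 4.2645


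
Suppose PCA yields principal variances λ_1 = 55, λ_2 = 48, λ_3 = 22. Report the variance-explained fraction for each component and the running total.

Step 1 — total variance = trace(Sigma) = Σ λ_i = 55 + 48 + 22 = 125.

Step 2 — fraction explained by component i = λ_i / Σ λ:
  PC1: 55/125 = 0.44
  PC2: 48/125 = 0.384
  PC3: 22/125 = 0.176

Step 3 — cumulative fraction after k components = (λ_1 + ... + λ_k) / Σ λ:
  k = 1: 55/125 = 0.44
  k = 2: (55 + 48)/125 = 103/125 = 0.824
  k = 3: (55 + 48 + 22)/125 = 125/125 = 1

Summary (fraction, with percent):

explained: PC1 0.44 (44%), PC2 0.384 (38.4%), PC3 0.176 (17.6%);  cumulative: 0.44, 0.824, 1


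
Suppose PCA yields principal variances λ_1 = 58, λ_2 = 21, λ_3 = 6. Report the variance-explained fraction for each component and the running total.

Step 1 — total variance = trace(Sigma) = Σ λ_i = 58 + 21 + 6 = 85.

Step 2 — fraction explained by component i = λ_i / Σ λ:
  PC1: 58/85 = 0.6824
  PC2: 21/85 = 0.2471
  PC3: 6/85 = 0.0706

Step 3 — cumulative fraction after k components = (λ_1 + ... + λ_k) / Σ λ:
  k = 1: 58/85 = 0.6824
  k = 2: (58 + 21)/85 = 79/85 = 0.9294
  k = 3: (58 + 21 + 6)/85 = 85/85 = 1

Summary (fraction, with percent):

explained: PC1 0.6824 (68.24%), PC2 0.2471 (24.71%), PC3 0.0706 (7.06%);  cumulative: 0.6824, 0.9294, 1


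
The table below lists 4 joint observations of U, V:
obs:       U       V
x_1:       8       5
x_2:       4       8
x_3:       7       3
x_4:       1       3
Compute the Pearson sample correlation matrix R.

Step 1 — column means:
  mean(U) = (8 + 4 + 7 + 1) / 4 = 20/4 = 5
  mean(V) = (5 + 8 + 3 + 3) / 4 = 19/4 = 4.75

Step 2 — sample variances and covariances s[i,j] = (1/(n-1)) · Σ_k (x_{k,i} - mean_i) · (x_{k,j} - mean_j), with n-1 = 3:
  s[U,U] = ((3)·(3) + (-1)·(-1) + (2)·(2) + (-4)·(-4)) / 3 = 30/3 = 10
  s[U,V] = ((3)·(0.25) + (-1)·(3.25) + (2)·(-1.75) + (-4)·(-1.75)) / 3 = 1/3 = 0.3333
  s[V,V] = ((0.25)·(0.25) + (3.25)·(3.25) + (-1.75)·(-1.75) + (-1.75)·(-1.75)) / 3 = 16.75/3 = 5.5833
  Sample standard deviations s_i = √(s[i,i]):
  s(U) = √(10) = 3.1623
  s(V) = √(5.5833) = 2.3629

Step 3 — r_{ij} = s_{ij} / (s_i · s_j):
  r[U,U] = 1 (diagonal).
  r[U,V] = 0.3333 / (3.1623 · 2.3629) = 0.3333 / 7.4722 = 0.0446
  r[V,V] = 1 (diagonal).

R is symmetric with unit diagonal. Assembling:

R = [[1, 0.0446],
 [0.0446, 1]]


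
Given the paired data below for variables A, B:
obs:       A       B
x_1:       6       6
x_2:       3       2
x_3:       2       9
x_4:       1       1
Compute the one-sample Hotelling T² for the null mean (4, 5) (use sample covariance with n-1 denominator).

Step 1 — sample mean vector:
  mean(A) = (6 + 3 + 2 + 1) / 4 = 12/4 = 3
  mean(B) = (6 + 2 + 9 + 1) / 4 = 18/4 = 4.5
  x̄ = (3, 4.5),  deviation x̄ - mu_0 = (3, 4.5) - (4, 5) = (-1, -0.5).

Step 2 — sample covariance matrix, S[i,j] = (1/(n-1)) · Σ_k (x_{k,i} - mean_i) · (x_{k,j} - mean_j), divisor n-1 = 3:
  S[A,A] = ((3)·(3) + (0)·(0) + (-1)·(-1) + (-2)·(-2)) / 3 = 14/3 = 4.6667
  S[A,B] = ((3)·(1.5) + (0)·(-2.5) + (-1)·(4.5) + (-2)·(-3.5)) / 3 = 7/3 = 2.3333
  S[B,B] = ((1.5)·(1.5) + (-2.5)·(-2.5) + (4.5)·(4.5) + (-3.5)·(-3.5)) / 3 = 41/3 = 13.6667
  S = [[4.6667, 2.3333],
 [2.3333, 13.6667]].

Step 3 — invert S. det(S) = 4.6667·13.6667 - (2.3333)² = 58.3333.
  S^{-1} = (1/det) · [[d, -b], [-b, a]] = [[0.2343, -0.04],
 [-0.04, 0.08]].

Step 4 — quadratic form (x̄ - mu_0)^T · S^{-1} · (x̄ - mu_0):
  S^{-1} · (x̄ - mu_0) = (-0.2143, 0),
  (x̄ - mu_0)^T · [...] = (-1)·(-0.2143) + (-0.5)·(0) = 0.2143.

Step 5 — scale by n: T² = 4 · 0.2143 = 0.8571.

T² ≈ 0.8571


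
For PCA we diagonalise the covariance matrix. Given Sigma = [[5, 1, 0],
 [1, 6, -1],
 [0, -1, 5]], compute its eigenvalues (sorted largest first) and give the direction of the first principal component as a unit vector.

Step 1 — characteristic polynomial p(λ) = det(λI - Sigma) = λ³ - tr·λ² + c_1·λ - det, where tr = trace, c_1 = sum of the principal 2×2 minors, det = det(Sigma):
  tr = 5 + 6 + 5 = 16,
  c_1 = (5·6 - (1)²) + (5·5 - (0)²) + (6·5 - (-1)²) = 29 + 25 + 29 = 83,
  det = 5·(6·5 - (-1)²) - (1)·((1)·5 - (-1)·(0)) + (0)·((1)·(-1) - 6·(0)) = 5·(29) - (1)·(5) + (0)·(-1) = 140.
  So p(λ) = λ³ - 16λ² + 83λ - 140.
Step 2 — look for an integer root (rational root theorem: any rational root is an integer divisor of 140). Testing λ = 4:
  p(4) = 64 - 256 + 332 - 140 = 0  ✓
  Dividing out (λ - 4): p(λ) = (λ - 4)(λ² - 12λ + 35).
Step 3 — remaining eigenvalues from the quadratic λ² - 12λ + 35 = 0:
  Δ = 12² - 4·35 = 144 - 140 = 4,  λ = (12 ± √4)/2 = (12 ± 2)/2 = 7 or 5.
  Sorted: λ_1 = 7,  λ_2 = 5,  λ_3 = 4  (check: sum = 16 = tr ✓).

Step 4 — unit eigenvector for λ_1 = 7: v spans the null space of (Sigma - λ_1 I), whose rows are
  r_1 = (-2, 1, 0),  r_2 = (1, -1, -1),  r_3 = (0, -1, -2).
  v is orthogonal to every row, so take v ∝ r_1 × r_2 = ((1)·(-1) - (0)·(-1), (0)·(1) - (-2)·(-1), (-2)·(-1) - (1)·(1)) = (-1, -2, 1).
  Rescale (multiply by -1 so the first nonzero entry is positive): u = (1, 2, -1).
  ||u|| = √((1)² + (2)² + (-1)²) = √(6) ≈ 2.4495,  v_1 = u/||u|| ≈ (0.4082, 0.8165, -0.4082) (||v_1|| = 1).

λ_1 = 7,  λ_2 = 5,  λ_3 = 4;  v_1 ≈ (0.4082, 0.8165, -0.4082)


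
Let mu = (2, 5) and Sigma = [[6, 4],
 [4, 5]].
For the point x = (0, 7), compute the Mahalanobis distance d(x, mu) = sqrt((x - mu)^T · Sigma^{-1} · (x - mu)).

Step 1 — centre the observation: (x - mu) = (-2, 2).

Step 2 — invert Sigma. det(Sigma) = 6·5 - (4)² = 14.
  Sigma^{-1} = (1/det) · [[d, -b], [-b, a]] = [[0.3571, -0.2857],
 [-0.2857, 0.4286]].

Step 3 — form the quadratic (x - mu)^T · Sigma^{-1} · (x - mu):
  Sigma^{-1} · (x - mu) = (-1.2857, 1.4286).
  (x - mu)^T · [Sigma^{-1} · (x - mu)] = (-2)·(-1.2857) + (2)·(1.4286) = 5.4286.

Step 4 — take square root: d = √(5.4286) ≈ 2.3299.

d(x, mu) = √(5.4286) ≈ 2.3299


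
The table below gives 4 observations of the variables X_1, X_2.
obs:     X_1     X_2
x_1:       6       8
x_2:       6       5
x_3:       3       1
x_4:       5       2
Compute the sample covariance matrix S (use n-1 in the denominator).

Step 1 — column means:
  mean(X_1) = (6 + 6 + 3 + 5) / 4 = 20/4 = 5
  mean(X_2) = (8 + 5 + 1 + 2) / 4 = 16/4 = 4

Step 2 — sample covariance S[i,j] = (1/(n-1)) · Σ_k (x_{k,i} - mean_i) · (x_{k,j} - mean_j), with n-1 = 3.
  S[X_1,X_1] = ((1)·(1) + (1)·(1) + (-2)·(-2) + (0)·(0)) / 3 = 6/3 = 2
  S[X_1,X_2] = ((1)·(4) + (1)·(1) + (-2)·(-3) + (0)·(-2)) / 3 = 11/3 = 3.6667
  S[X_2,X_2] = ((4)·(4) + (1)·(1) + (-3)·(-3) + (-2)·(-2)) / 3 = 30/3 = 10

S is symmetric (S[j,i] = S[i,j]). Assembling:

S = [[2, 3.6667],
 [3.6667, 10]]


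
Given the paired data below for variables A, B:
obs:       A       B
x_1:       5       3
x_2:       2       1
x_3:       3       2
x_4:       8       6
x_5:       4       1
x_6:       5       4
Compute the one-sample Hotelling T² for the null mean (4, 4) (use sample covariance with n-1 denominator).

Step 1 — sample mean vector:
  mean(A) = (5 + 2 + 3 + 8 + 4 + 5) / 6 = 27/6 = 4.5
  mean(B) = (3 + 1 + 2 + 6 + 1 + 4) / 6 = 17/6 = 2.8333
  x̄ = (4.5, 2.8333),  deviation x̄ - mu_0 = (4.5, 2.8333) - (4, 4) = (0.5, -1.1667).

Step 2 — sample covariance matrix, S[i,j] = (1/(n-1)) · Σ_k (x_{k,i} - mean_i) · (x_{k,j} - mean_j), divisor n-1 = 5:
  S[A,A] = ((0.5)·(0.5) + (-2.5)·(-2.5) + (-1.5)·(-1.5) + (3.5)·(3.5) + (-0.5)·(-0.5) + (0.5)·(0.5)) / 5 = 21.5/5 = 4.3
  S[A,B] = ((0.5)·(0.1667) + (-2.5)·(-1.8333) + (-1.5)·(-0.8333) + (3.5)·(3.1667) + (-0.5)·(-1.8333) + (0.5)·(1.1667)) / 5 = 18.5/5 = 3.7
  S[B,B] = ((0.1667)·(0.1667) + (-1.8333)·(-1.8333) + (-0.8333)·(-0.8333) + (3.1667)·(3.1667) + (-1.8333)·(-1.8333) + (1.1667)·(1.1667)) / 5 = 18.8333/5 = 3.7667
  S = [[4.3, 3.7],
 [3.7, 3.7667]].

Step 3 — invert S. det(S) = 4.3·3.7667 - (3.7)² = 2.5067.
  S^{-1} = (1/det) · [[d, -b], [-b, a]] = [[1.5027, -1.4761],
 [-1.4761, 1.7154]].

Step 4 — quadratic form (x̄ - mu_0)^T · S^{-1} · (x̄ - mu_0):
  S^{-1} · (x̄ - mu_0) = (2.4734, -2.7394),
  (x̄ - mu_0)^T · [...] = (0.5)·(2.4734) + (-1.1667)·(-2.7394) = 4.4326.

Step 5 — scale by n: T² = 6 · 4.4326 = 26.5957.

T² ≈ 26.5957


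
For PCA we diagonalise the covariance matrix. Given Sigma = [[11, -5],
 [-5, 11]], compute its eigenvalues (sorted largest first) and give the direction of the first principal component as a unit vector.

Step 1 — characteristic polynomial of 2×2 Sigma:
  det(Sigma - λI) = λ² - trace · λ + det = 0.
  trace = 11 + 11 = 22, det = 11·11 - (-5)² = 96.
Step 2 — discriminant:
  Δ = trace² - 4·det = 484 - 384 = 100.
Step 3 — eigenvalues:
  λ = (trace ± √Δ)/2 = (22 ± 10)/2,
  λ_1 = 16,  λ_2 = 6.

Step 4 — unit eigenvector for λ_1: solve (Sigma - λ_1 I)v = 0. First row:
  (11 - 16)·v_x + (-5)·v_y = 0, i.e. (-5)·v_x + (-5)·v_y = 0,
  so v ∝ (b, λ_1 - a) = (-5, 5); multiply by -1 so the first entry is positive: u = (5, -5).
  ||u|| = √((5)² + (-5)²) = √(50) ≈ 7.0711,
  v_1 = u/||u|| ≈ (0.7071, -0.7071) (||v_1|| = 1).

λ_1 = 16,  λ_2 = 6;  v_1 ≈ (0.7071, -0.7071)


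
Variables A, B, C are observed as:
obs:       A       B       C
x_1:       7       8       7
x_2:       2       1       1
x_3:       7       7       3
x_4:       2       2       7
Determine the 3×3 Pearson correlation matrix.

Step 1 — column means:
  mean(A) = (7 + 2 + 7 + 2) / 4 = 18/4 = 4.5
  mean(B) = (8 + 1 + 7 + 2) / 4 = 18/4 = 4.5
  mean(C) = (7 + 1 + 3 + 7) / 4 = 18/4 = 4.5

Step 2 — sample variances and covariances s[i,j] = (1/(n-1)) · Σ_k (x_{k,i} - mean_i) · (x_{k,j} - mean_j), with n-1 = 3:
  s[A,A] = ((2.5)·(2.5) + (-2.5)·(-2.5) + (2.5)·(2.5) + (-2.5)·(-2.5)) / 3 = 25/3 = 8.3333
  s[A,B] = ((2.5)·(3.5) + (-2.5)·(-3.5) + (2.5)·(2.5) + (-2.5)·(-2.5)) / 3 = 30/3 = 10
  s[A,C] = ((2.5)·(2.5) + (-2.5)·(-3.5) + (2.5)·(-1.5) + (-2.5)·(2.5)) / 3 = 5/3 = 1.6667
  s[B,B] = ((3.5)·(3.5) + (-3.5)·(-3.5) + (2.5)·(2.5) + (-2.5)·(-2.5)) / 3 = 37/3 = 12.3333
  s[B,C] = ((3.5)·(2.5) + (-3.5)·(-3.5) + (2.5)·(-1.5) + (-2.5)·(2.5)) / 3 = 11/3 = 3.6667
  s[C,C] = ((2.5)·(2.5) + (-3.5)·(-3.5) + (-1.5)·(-1.5) + (2.5)·(2.5)) / 3 = 27/3 = 9
  Sample standard deviations s_i = √(s[i,i]):
  s(A) = √(8.3333) = 2.8868
  s(B) = √(12.3333) = 3.5119
  s(C) = √(9) = 3

Step 3 — r_{ij} = s_{ij} / (s_i · s_j):
  r[A,A] = 1 (diagonal).
  r[A,B] = 10 / (2.8868 · 3.5119) = 10 / 10.1379 = 0.9864
  r[A,C] = 1.6667 / (2.8868 · 3) = 1.6667 / 8.6603 = 0.1925
  r[B,B] = 1 (diagonal).
  r[B,C] = 3.6667 / (3.5119 · 3) = 3.6667 / 10.5357 = 0.348
  r[C,C] = 1 (diagonal).

R is symmetric with unit diagonal. Assembling:

R = [[1, 0.9864, 0.1925],
 [0.9864, 1, 0.348],
 [0.1925, 0.348, 1]]


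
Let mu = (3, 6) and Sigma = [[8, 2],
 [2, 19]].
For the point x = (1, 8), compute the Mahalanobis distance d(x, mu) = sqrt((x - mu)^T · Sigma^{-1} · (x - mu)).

Step 1 — centre the observation: (x - mu) = (-2, 2).

Step 2 — invert Sigma. det(Sigma) = 8·19 - (2)² = 148.
  Sigma^{-1} = (1/det) · [[d, -b], [-b, a]] = [[0.1284, -0.0135],
 [-0.0135, 0.0541]].

Step 3 — form the quadratic (x - mu)^T · Sigma^{-1} · (x - mu):
  Sigma^{-1} · (x - mu) = (-0.2838, 0.1351).
  (x - mu)^T · [Sigma^{-1} · (x - mu)] = (-2)·(-0.2838) + (2)·(0.1351) = 0.8378.

Step 4 — take square root: d = √(0.8378) ≈ 0.9153.

d(x, mu) = √(0.8378) ≈ 0.9153


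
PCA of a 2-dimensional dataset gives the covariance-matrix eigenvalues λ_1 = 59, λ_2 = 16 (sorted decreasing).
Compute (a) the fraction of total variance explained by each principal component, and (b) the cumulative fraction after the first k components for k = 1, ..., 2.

Step 1 — total variance = trace(Sigma) = Σ λ_i = 59 + 16 = 75.

Step 2 — fraction explained by component i = λ_i / Σ λ:
  PC1: 59/75 = 0.7867
  PC2: 16/75 = 0.2133

Step 3 — cumulative fraction after k components = (λ_1 + ... + λ_k) / Σ λ:
  k = 1: 59/75 = 0.7867
  k = 2: (59 + 16)/75 = 75/75 = 1

Summary (fraction, with percent):

explained: PC1 0.7867 (78.67%), PC2 0.2133 (21.33%);  cumulative: 0.7867, 1


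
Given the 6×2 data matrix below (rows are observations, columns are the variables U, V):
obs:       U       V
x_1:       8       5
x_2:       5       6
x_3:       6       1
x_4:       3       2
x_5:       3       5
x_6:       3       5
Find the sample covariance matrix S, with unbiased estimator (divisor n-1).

Step 1 — column means:
  mean(U) = (8 + 5 + 6 + 3 + 3 + 3) / 6 = 28/6 = 4.6667
  mean(V) = (5 + 6 + 1 + 2 + 5 + 5) / 6 = 24/6 = 4

Step 2 — sample covariance S[i,j] = (1/(n-1)) · Σ_k (x_{k,i} - mean_i) · (x_{k,j} - mean_j), with n-1 = 5.
  S[U,U] = ((3.3333)·(3.3333) + (0.3333)·(0.3333) + (1.3333)·(1.3333) + (-1.6667)·(-1.6667) + (-1.6667)·(-1.6667) + (-1.6667)·(-1.6667)) / 5 = 21.3333/5 = 4.2667
  S[U,V] = ((3.3333)·(1) + (0.3333)·(2) + (1.3333)·(-3) + (-1.6667)·(-2) + (-1.6667)·(1) + (-1.6667)·(1)) / 5 = 0/5 = 0
  S[V,V] = ((1)·(1) + (2)·(2) + (-3)·(-3) + (-2)·(-2) + (1)·(1) + (1)·(1)) / 5 = 20/5 = 4

S is symmetric (S[j,i] = S[i,j]). Assembling:

S = [[4.2667, 0],
 [0, 4]]


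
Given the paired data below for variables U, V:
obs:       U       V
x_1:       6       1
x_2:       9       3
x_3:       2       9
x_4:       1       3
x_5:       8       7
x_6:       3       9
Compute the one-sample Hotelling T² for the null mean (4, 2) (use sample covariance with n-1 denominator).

Step 1 — sample mean vector:
  mean(U) = (6 + 9 + 2 + 1 + 8 + 3) / 6 = 29/6 = 4.8333
  mean(V) = (1 + 3 + 9 + 3 + 7 + 9) / 6 = 32/6 = 5.3333
  x̄ = (4.8333, 5.3333),  deviation x̄ - mu_0 = (4.8333, 5.3333) - (4, 2) = (0.8333, 3.3333).

Step 2 — sample covariance matrix, S[i,j] = (1/(n-1)) · Σ_k (x_{k,i} - mean_i) · (x_{k,j} - mean_j), divisor n-1 = 5:
  S[U,U] = ((1.1667)·(1.1667) + (4.1667)·(4.1667) + (-2.8333)·(-2.8333) + (-3.8333)·(-3.8333) + (3.1667)·(3.1667) + (-1.8333)·(-1.8333)) / 5 = 54.8333/5 = 10.9667
  S[U,V] = ((1.1667)·(-4.3333) + (4.1667)·(-2.3333) + (-2.8333)·(3.6667) + (-3.8333)·(-2.3333) + (3.1667)·(1.6667) + (-1.8333)·(3.6667)) / 5 = -17.6667/5 = -3.5333
  S[V,V] = ((-4.3333)·(-4.3333) + (-2.3333)·(-2.3333) + (3.6667)·(3.6667) + (-2.3333)·(-2.3333) + (1.6667)·(1.6667) + (3.6667)·(3.6667)) / 5 = 59.3333/5 = 11.8667
  S = [[10.9667, -3.5333],
 [-3.5333, 11.8667]].

Step 3 — invert S. det(S) = 10.9667·11.8667 - (-3.5333)² = 117.6533.
  S^{-1} = (1/det) · [[d, -b], [-b, a]] = [[0.1009, 0.03],
 [0.03, 0.0932]].

Step 4 — quadratic form (x̄ - mu_0)^T · S^{-1} · (x̄ - mu_0):
  S^{-1} · (x̄ - mu_0) = (0.1842, 0.3357),
  (x̄ - mu_0)^T · [...] = (0.8333)·(0.1842) + (3.3333)·(0.3357) = 1.2726.

Step 5 — scale by n: T² = 6 · 1.2726 = 7.6354.

T² ≈ 7.6354


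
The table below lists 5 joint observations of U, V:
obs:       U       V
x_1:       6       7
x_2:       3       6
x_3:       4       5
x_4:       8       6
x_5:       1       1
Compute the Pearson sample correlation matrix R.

Step 1 — column means:
  mean(U) = (6 + 3 + 4 + 8 + 1) / 5 = 22/5 = 4.4
  mean(V) = (7 + 6 + 5 + 6 + 1) / 5 = 25/5 = 5

Step 2 — sample variances and covariances s[i,j] = (1/(n-1)) · Σ_k (x_{k,i} - mean_i) · (x_{k,j} - mean_j), with n-1 = 4:
  s[U,U] = ((1.6)·(1.6) + (-1.4)·(-1.4) + (-0.4)·(-0.4) + (3.6)·(3.6) + (-3.4)·(-3.4)) / 4 = 29.2/4 = 7.3
  s[U,V] = ((1.6)·(2) + (-1.4)·(1) + (-0.4)·(0) + (3.6)·(1) + (-3.4)·(-4)) / 4 = 19/4 = 4.75
  s[V,V] = ((2)·(2) + (1)·(1) + (0)·(0) + (1)·(1) + (-4)·(-4)) / 4 = 22/4 = 5.5
  Sample standard deviations s_i = √(s[i,i]):
  s(U) = √(7.3) = 2.7019
  s(V) = √(5.5) = 2.3452

Step 3 — r_{ij} = s_{ij} / (s_i · s_j):
  r[U,U] = 1 (diagonal).
  r[U,V] = 4.75 / (2.7019 · 2.3452) = 4.75 / 6.3364 = 0.7496
  r[V,V] = 1 (diagonal).

R is symmetric with unit diagonal. Assembling:

R = [[1, 0.7496],
 [0.7496, 1]]


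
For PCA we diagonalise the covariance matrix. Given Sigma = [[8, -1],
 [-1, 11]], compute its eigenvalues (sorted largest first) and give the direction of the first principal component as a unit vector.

Step 1 — characteristic polynomial of 2×2 Sigma:
  det(Sigma - λI) = λ² - trace · λ + det = 0.
  trace = 8 + 11 = 19, det = 8·11 - (-1)² = 87.
Step 2 — discriminant:
  Δ = trace² - 4·det = 361 - 348 = 13.
Step 3 — eigenvalues:
  λ = (trace ± √Δ)/2 = (19 ± 3.6056)/2,
  λ_1 = 11.3028,  λ_2 = 7.6972.

Step 4 — unit eigenvector for λ_1: solve (Sigma - λ_1 I)v = 0. First row:
  (8 - 11.3028)·v_x + (-1)·v_y = 0, i.e. (-3.3028)·v_x + (-1)·v_y = 0,
  so v ∝ (b, λ_1 - a) = (-1, 3.3028); multiply by -1 so the first entry is positive: u = (1, -3.3028).
  ||u|| = √((1)² + (-3.3028)²) = √(11.9083) ≈ 3.4508,
  v_1 = u/||u|| ≈ (0.2898, -0.9571) (||v_1|| = 1).

λ_1 = 11.3028,  λ_2 = 7.6972;  v_1 ≈ (0.2898, -0.9571)


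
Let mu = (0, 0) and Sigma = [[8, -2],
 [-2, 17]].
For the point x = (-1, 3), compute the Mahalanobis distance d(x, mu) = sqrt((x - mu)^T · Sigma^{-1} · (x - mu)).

Step 1 — centre the observation: (x - mu) = (-1, 3).

Step 2 — invert Sigma. det(Sigma) = 8·17 - (-2)² = 132.
  Sigma^{-1} = (1/det) · [[d, -b], [-b, a]] = [[0.1288, 0.0152],
 [0.0152, 0.0606]].

Step 3 — form the quadratic (x - mu)^T · Sigma^{-1} · (x - mu):
  Sigma^{-1} · (x - mu) = (-0.0833, 0.1667).
  (x - mu)^T · [Sigma^{-1} · (x - mu)] = (-1)·(-0.0833) + (3)·(0.1667) = 0.5833.

Step 4 — take square root: d = √(0.5833) ≈ 0.7638.

d(x, mu) = √(0.5833) ≈ 0.7638


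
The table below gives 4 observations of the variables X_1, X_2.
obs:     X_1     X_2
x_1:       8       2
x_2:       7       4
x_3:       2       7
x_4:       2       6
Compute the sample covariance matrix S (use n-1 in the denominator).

Step 1 — column means:
  mean(X_1) = (8 + 7 + 2 + 2) / 4 = 19/4 = 4.75
  mean(X_2) = (2 + 4 + 7 + 6) / 4 = 19/4 = 4.75

Step 2 — sample covariance S[i,j] = (1/(n-1)) · Σ_k (x_{k,i} - mean_i) · (x_{k,j} - mean_j), with n-1 = 3.
  S[X_1,X_1] = ((3.25)·(3.25) + (2.25)·(2.25) + (-2.75)·(-2.75) + (-2.75)·(-2.75)) / 3 = 30.75/3 = 10.25
  S[X_1,X_2] = ((3.25)·(-2.75) + (2.25)·(-0.75) + (-2.75)·(2.25) + (-2.75)·(1.25)) / 3 = -20.25/3 = -6.75
  S[X_2,X_2] = ((-2.75)·(-2.75) + (-0.75)·(-0.75) + (2.25)·(2.25) + (1.25)·(1.25)) / 3 = 14.75/3 = 4.9167

S is symmetric (S[j,i] = S[i,j]). Assembling:

S = [[10.25, -6.75],
 [-6.75, 4.9167]]


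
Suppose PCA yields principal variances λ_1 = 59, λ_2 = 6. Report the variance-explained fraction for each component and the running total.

Step 1 — total variance = trace(Sigma) = Σ λ_i = 59 + 6 = 65.

Step 2 — fraction explained by component i = λ_i / Σ λ:
  PC1: 59/65 = 0.9077
  PC2: 6/65 = 0.0923

Step 3 — cumulative fraction after k components = (λ_1 + ... + λ_k) / Σ λ:
  k = 1: 59/65 = 0.9077
  k = 2: (59 + 6)/65 = 65/65 = 1

Summary (fraction, with percent):

explained: PC1 0.9077 (90.77%), PC2 0.0923 (9.23%);  cumulative: 0.9077, 1


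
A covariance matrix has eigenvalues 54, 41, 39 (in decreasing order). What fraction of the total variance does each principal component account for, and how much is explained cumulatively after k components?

Step 1 — total variance = trace(Sigma) = Σ λ_i = 54 + 41 + 39 = 134.

Step 2 — fraction explained by component i = λ_i / Σ λ:
  PC1: 54/134 = 0.403
  PC2: 41/134 = 0.306
  PC3: 39/134 = 0.291

Step 3 — cumulative fraction after k components = (λ_1 + ... + λ_k) / Σ λ:
  k = 1: 54/134 = 0.403
  k = 2: (54 + 41)/134 = 95/134 = 0.709
  k = 3: (54 + 41 + 39)/134 = 134/134 = 1

Summary (fraction, with percent):

explained: PC1 0.403 (40.3%), PC2 0.306 (30.6%), PC3 0.291 (29.1%);  cumulative: 0.403, 0.709, 1


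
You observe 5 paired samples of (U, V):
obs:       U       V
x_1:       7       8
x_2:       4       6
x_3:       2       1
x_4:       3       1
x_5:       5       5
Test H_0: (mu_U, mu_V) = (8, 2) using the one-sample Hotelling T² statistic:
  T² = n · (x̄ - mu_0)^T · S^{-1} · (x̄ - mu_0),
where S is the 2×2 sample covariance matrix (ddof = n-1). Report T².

Step 1 — sample mean vector:
  mean(U) = (7 + 4 + 2 + 3 + 5) / 5 = 21/5 = 4.2
  mean(V) = (8 + 6 + 1 + 1 + 5) / 5 = 21/5 = 4.2
  x̄ = (4.2, 4.2),  deviation x̄ - mu_0 = (4.2, 4.2) - (8, 2) = (-3.8, 2.2).

Step 2 — sample covariance matrix, S[i,j] = (1/(n-1)) · Σ_k (x_{k,i} - mean_i) · (x_{k,j} - mean_j), divisor n-1 = 4:
  S[U,U] = ((2.8)·(2.8) + (-0.2)·(-0.2) + (-2.2)·(-2.2) + (-1.2)·(-1.2) + (0.8)·(0.8)) / 4 = 14.8/4 = 3.7
  S[U,V] = ((2.8)·(3.8) + (-0.2)·(1.8) + (-2.2)·(-3.2) + (-1.2)·(-3.2) + (0.8)·(0.8)) / 4 = 21.8/4 = 5.45
  S[V,V] = ((3.8)·(3.8) + (1.8)·(1.8) + (-3.2)·(-3.2) + (-3.2)·(-3.2) + (0.8)·(0.8)) / 4 = 38.8/4 = 9.7
  S = [[3.7, 5.45],
 [5.45, 9.7]].

Step 3 — invert S. det(S) = 3.7·9.7 - (5.45)² = 6.1875.
  S^{-1} = (1/det) · [[d, -b], [-b, a]] = [[1.5677, -0.8808],
 [-0.8808, 0.598]].

Step 4 — quadratic form (x̄ - mu_0)^T · S^{-1} · (x̄ - mu_0):
  S^{-1} · (x̄ - mu_0) = (-7.8949, 4.6626),
  (x̄ - mu_0)^T · [...] = (-3.8)·(-7.8949) + (2.2)·(4.6626) = 40.2586.

Step 5 — scale by n: T² = 5 · 40.2586 = 201.2929.

T² ≈ 201.2929


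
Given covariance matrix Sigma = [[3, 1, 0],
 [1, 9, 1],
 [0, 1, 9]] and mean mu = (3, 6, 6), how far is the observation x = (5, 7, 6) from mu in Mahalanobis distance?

Step 1 — centre the observation: (x - mu) = (2, 1, 0).

Step 2 — invert Sigma (cofactor / det for 3×3, or solve directly):
  Sigma^{-1} = [[0.3463, -0.039, 0.0043],
 [-0.039, 0.1169, -0.013],
 [0.0043, -0.013, 0.1126]].

Step 3 — form the quadratic (x - mu)^T · Sigma^{-1} · (x - mu):
  Sigma^{-1} · (x - mu) = (0.6537, 0.039, -0.0043).
  (x - mu)^T · [Sigma^{-1} · (x - mu)] = (2)·(0.6537) + (1)·(0.039) + (0)·(-0.0043) = 1.3463.

Step 4 — take square root: d = √(1.3463) ≈ 1.1603.

d(x, mu) = √(1.3463) ≈ 1.1603


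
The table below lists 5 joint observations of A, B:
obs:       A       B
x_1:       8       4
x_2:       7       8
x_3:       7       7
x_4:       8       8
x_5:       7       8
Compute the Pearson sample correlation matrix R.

Step 1 — column means:
  mean(A) = (8 + 7 + 7 + 8 + 7) / 5 = 37/5 = 7.4
  mean(B) = (4 + 8 + 7 + 8 + 8) / 5 = 35/5 = 7

Step 2 — sample variances and covariances s[i,j] = (1/(n-1)) · Σ_k (x_{k,i} - mean_i) · (x_{k,j} - mean_j), with n-1 = 4:
  s[A,A] = ((0.6)·(0.6) + (-0.4)·(-0.4) + (-0.4)·(-0.4) + (0.6)·(0.6) + (-0.4)·(-0.4)) / 4 = 1.2/4 = 0.3
  s[A,B] = ((0.6)·(-3) + (-0.4)·(1) + (-0.4)·(0) + (0.6)·(1) + (-0.4)·(1)) / 4 = -2/4 = -0.5
  s[B,B] = ((-3)·(-3) + (1)·(1) + (0)·(0) + (1)·(1) + (1)·(1)) / 4 = 12/4 = 3
  Sample standard deviations s_i = √(s[i,i]):
  s(A) = √(0.3) = 0.5477
  s(B) = √(3) = 1.7321

Step 3 — r_{ij} = s_{ij} / (s_i · s_j):
  r[A,A] = 1 (diagonal).
  r[A,B] = -0.5 / (0.5477 · 1.7321) = -0.5 / 0.9487 = -0.527
  r[B,B] = 1 (diagonal).

R is symmetric with unit diagonal. Assembling:

R = [[1, -0.527],
 [-0.527, 1]]


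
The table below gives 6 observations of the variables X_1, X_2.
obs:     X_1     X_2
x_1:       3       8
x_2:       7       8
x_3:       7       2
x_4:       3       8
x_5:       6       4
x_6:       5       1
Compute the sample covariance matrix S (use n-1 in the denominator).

Step 1 — column means:
  mean(X_1) = (3 + 7 + 7 + 3 + 6 + 5) / 6 = 31/6 = 5.1667
  mean(X_2) = (8 + 8 + 2 + 8 + 4 + 1) / 6 = 31/6 = 5.1667

Step 2 — sample covariance S[i,j] = (1/(n-1)) · Σ_k (x_{k,i} - mean_i) · (x_{k,j} - mean_j), with n-1 = 5.
  S[X_1,X_1] = ((-2.1667)·(-2.1667) + (1.8333)·(1.8333) + (1.8333)·(1.8333) + (-2.1667)·(-2.1667) + (0.8333)·(0.8333) + (-0.1667)·(-0.1667)) / 5 = 16.8333/5 = 3.3667
  S[X_1,X_2] = ((-2.1667)·(2.8333) + (1.8333)·(2.8333) + (1.8333)·(-3.1667) + (-2.1667)·(2.8333) + (0.8333)·(-1.1667) + (-0.1667)·(-4.1667)) / 5 = -13.1667/5 = -2.6333
  S[X_2,X_2] = ((2.8333)·(2.8333) + (2.8333)·(2.8333) + (-3.1667)·(-3.1667) + (2.8333)·(2.8333) + (-1.1667)·(-1.1667) + (-4.1667)·(-4.1667)) / 5 = 52.8333/5 = 10.5667

S is symmetric (S[j,i] = S[i,j]). Assembling:

S = [[3.3667, -2.6333],
 [-2.6333, 10.5667]]


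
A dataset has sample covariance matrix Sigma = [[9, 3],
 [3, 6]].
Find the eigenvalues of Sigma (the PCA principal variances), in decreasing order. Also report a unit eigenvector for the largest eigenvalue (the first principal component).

Step 1 — characteristic polynomial of 2×2 Sigma:
  det(Sigma - λI) = λ² - trace · λ + det = 0.
  trace = 9 + 6 = 15, det = 9·6 - (3)² = 45.
Step 2 — discriminant:
  Δ = trace² - 4·det = 225 - 180 = 45.
Step 3 — eigenvalues:
  λ = (trace ± √Δ)/2 = (15 ± 6.7082)/2,
  λ_1 = 10.8541,  λ_2 = 4.1459.

Step 4 — unit eigenvector for λ_1: solve (Sigma - λ_1 I)v = 0. First row:
  (9 - 10.8541)·v_x + (3)·v_y = 0, i.e. (-1.8541)·v_x + (3)·v_y = 0,
  so v ∝ (b, λ_1 - a) = (3, 1.8541) = u.
  ||u|| = √((3)² + (1.8541)²) = √(12.4377) ≈ 3.5267,
  v_1 = u/||u|| ≈ (0.8507, 0.5257) (||v_1|| = 1).

λ_1 = 10.8541,  λ_2 = 4.1459;  v_1 ≈ (0.8507, 0.5257)


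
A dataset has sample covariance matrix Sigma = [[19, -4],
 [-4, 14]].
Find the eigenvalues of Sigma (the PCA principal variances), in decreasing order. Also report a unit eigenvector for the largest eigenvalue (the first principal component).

Step 1 — characteristic polynomial of 2×2 Sigma:
  det(Sigma - λI) = λ² - trace · λ + det = 0.
  trace = 19 + 14 = 33, det = 19·14 - (-4)² = 250.
Step 2 — discriminant:
  Δ = trace² - 4·det = 1089 - 1000 = 89.
Step 3 — eigenvalues:
  λ = (trace ± √Δ)/2 = (33 ± 9.434)/2,
  λ_1 = 21.217,  λ_2 = 11.783.

Step 4 — unit eigenvector for λ_1: solve (Sigma - λ_1 I)v = 0. First row:
  (19 - 21.217)·v_x + (-4)·v_y = 0, i.e. (-2.217)·v_x + (-4)·v_y = 0,
  so v ∝ (b, λ_1 - a) = (-4, 2.217); multiply by -1 so the first entry is positive: u = (4, -2.217).
  ||u|| = √((4)² + (-2.217)²) = √(20.915) ≈ 4.5733,
  v_1 = u/||u|| ≈ (0.8746, -0.4848) (||v_1|| = 1).

λ_1 = 21.217,  λ_2 = 11.783;  v_1 ≈ (0.8746, -0.4848)


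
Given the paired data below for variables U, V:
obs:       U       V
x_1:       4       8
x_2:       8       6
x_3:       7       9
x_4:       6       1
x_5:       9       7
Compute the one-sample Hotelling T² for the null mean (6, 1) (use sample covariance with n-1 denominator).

Step 1 — sample mean vector:
  mean(U) = (4 + 8 + 7 + 6 + 9) / 5 = 34/5 = 6.8
  mean(V) = (8 + 6 + 9 + 1 + 7) / 5 = 31/5 = 6.2
  x̄ = (6.8, 6.2),  deviation x̄ - mu_0 = (6.8, 6.2) - (6, 1) = (0.8, 5.2).

Step 2 — sample covariance matrix, S[i,j] = (1/(n-1)) · Σ_k (x_{k,i} - mean_i) · (x_{k,j} - mean_j), divisor n-1 = 4:
  S[U,U] = ((-2.8)·(-2.8) + (1.2)·(1.2) + (0.2)·(0.2) + (-0.8)·(-0.8) + (2.2)·(2.2)) / 4 = 14.8/4 = 3.7
  S[U,V] = ((-2.8)·(1.8) + (1.2)·(-0.2) + (0.2)·(2.8) + (-0.8)·(-5.2) + (2.2)·(0.8)) / 4 = 1.2/4 = 0.3
  S[V,V] = ((1.8)·(1.8) + (-0.2)·(-0.2) + (2.8)·(2.8) + (-5.2)·(-5.2) + (0.8)·(0.8)) / 4 = 38.8/4 = 9.7
  S = [[3.7, 0.3],
 [0.3, 9.7]].

Step 3 — invert S. det(S) = 3.7·9.7 - (0.3)² = 35.8.
  S^{-1} = (1/det) · [[d, -b], [-b, a]] = [[0.2709, -0.0084],
 [-0.0084, 0.1034]].

Step 4 — quadratic form (x̄ - mu_0)^T · S^{-1} · (x̄ - mu_0):
  S^{-1} · (x̄ - mu_0) = (0.1732, 0.5307),
  (x̄ - mu_0)^T · [...] = (0.8)·(0.1732) + (5.2)·(0.5307) = 2.8983.

Step 5 — scale by n: T² = 5 · 2.8983 = 14.4916.

T² ≈ 14.4916


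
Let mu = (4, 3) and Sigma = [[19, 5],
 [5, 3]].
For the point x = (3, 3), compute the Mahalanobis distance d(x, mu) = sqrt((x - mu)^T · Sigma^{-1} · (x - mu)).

Step 1 — centre the observation: (x - mu) = (-1, 0).

Step 2 — invert Sigma. det(Sigma) = 19·3 - (5)² = 32.
  Sigma^{-1} = (1/det) · [[d, -b], [-b, a]] = [[0.0938, -0.1562],
 [-0.1562, 0.5938]].

Step 3 — form the quadratic (x - mu)^T · Sigma^{-1} · (x - mu):
  Sigma^{-1} · (x - mu) = (-0.0938, 0.1562).
  (x - mu)^T · [Sigma^{-1} · (x - mu)] = (-1)·(-0.0938) + (0)·(0.1562) = 0.0938.

Step 4 — take square root: d = √(0.0938) ≈ 0.3062.

d(x, mu) = √(0.0938) ≈ 0.3062


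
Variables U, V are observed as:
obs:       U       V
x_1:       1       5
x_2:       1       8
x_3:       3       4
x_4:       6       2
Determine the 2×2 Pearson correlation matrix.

Step 1 — column means:
  mean(U) = (1 + 1 + 3 + 6) / 4 = 11/4 = 2.75
  mean(V) = (5 + 8 + 4 + 2) / 4 = 19/4 = 4.75

Step 2 — sample variances and covariances s[i,j] = (1/(n-1)) · Σ_k (x_{k,i} - mean_i) · (x_{k,j} - mean_j), with n-1 = 3:
  s[U,U] = ((-1.75)·(-1.75) + (-1.75)·(-1.75) + (0.25)·(0.25) + (3.25)·(3.25)) / 3 = 16.75/3 = 5.5833
  s[U,V] = ((-1.75)·(0.25) + (-1.75)·(3.25) + (0.25)·(-0.75) + (3.25)·(-2.75)) / 3 = -15.25/3 = -5.0833
  s[V,V] = ((0.25)·(0.25) + (3.25)·(3.25) + (-0.75)·(-0.75) + (-2.75)·(-2.75)) / 3 = 18.75/3 = 6.25
  Sample standard deviations s_i = √(s[i,i]):
  s(U) = √(5.5833) = 2.3629
  s(V) = √(6.25) = 2.5

Step 3 — r_{ij} = s_{ij} / (s_i · s_j):
  r[U,U] = 1 (diagonal).
  r[U,V] = -5.0833 / (2.3629 · 2.5) = -5.0833 / 5.9073 = -0.8605
  r[V,V] = 1 (diagonal).

R is symmetric with unit diagonal. Assembling:

R = [[1, -0.8605],
 [-0.8605, 1]]


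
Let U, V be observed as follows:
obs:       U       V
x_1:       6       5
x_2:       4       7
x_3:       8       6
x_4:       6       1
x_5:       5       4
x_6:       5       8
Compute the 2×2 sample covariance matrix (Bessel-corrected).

Step 1 — column means:
  mean(U) = (6 + 4 + 8 + 6 + 5 + 5) / 6 = 34/6 = 5.6667
  mean(V) = (5 + 7 + 6 + 1 + 4 + 8) / 6 = 31/6 = 5.1667

Step 2 — sample covariance S[i,j] = (1/(n-1)) · Σ_k (x_{k,i} - mean_i) · (x_{k,j} - mean_j), with n-1 = 5.
  S[U,U] = ((0.3333)·(0.3333) + (-1.6667)·(-1.6667) + (2.3333)·(2.3333) + (0.3333)·(0.3333) + (-0.6667)·(-0.6667) + (-0.6667)·(-0.6667)) / 5 = 9.3333/5 = 1.8667
  S[U,V] = ((0.3333)·(-0.1667) + (-1.6667)·(1.8333) + (2.3333)·(0.8333) + (0.3333)·(-4.1667) + (-0.6667)·(-1.1667) + (-0.6667)·(2.8333)) / 5 = -3.6667/5 = -0.7333
  S[V,V] = ((-0.1667)·(-0.1667) + (1.8333)·(1.8333) + (0.8333)·(0.8333) + (-4.1667)·(-4.1667) + (-1.1667)·(-1.1667) + (2.8333)·(2.8333)) / 5 = 30.8333/5 = 6.1667

S is symmetric (S[j,i] = S[i,j]). Assembling:

S = [[1.8667, -0.7333],
 [-0.7333, 6.1667]]


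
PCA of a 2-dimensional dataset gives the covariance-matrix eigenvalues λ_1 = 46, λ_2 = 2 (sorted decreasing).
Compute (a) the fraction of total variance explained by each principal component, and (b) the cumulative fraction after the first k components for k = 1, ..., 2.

Step 1 — total variance = trace(Sigma) = Σ λ_i = 46 + 2 = 48.

Step 2 — fraction explained by component i = λ_i / Σ λ:
  PC1: 46/48 = 0.9583
  PC2: 2/48 = 0.0417

Step 3 — cumulative fraction after k components = (λ_1 + ... + λ_k) / Σ λ:
  k = 1: 46/48 = 0.9583
  k = 2: (46 + 2)/48 = 48/48 = 1

Summary (fraction, with percent):

explained: PC1 0.9583 (95.83%), PC2 0.0417 (4.17%);  cumulative: 0.9583, 1
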